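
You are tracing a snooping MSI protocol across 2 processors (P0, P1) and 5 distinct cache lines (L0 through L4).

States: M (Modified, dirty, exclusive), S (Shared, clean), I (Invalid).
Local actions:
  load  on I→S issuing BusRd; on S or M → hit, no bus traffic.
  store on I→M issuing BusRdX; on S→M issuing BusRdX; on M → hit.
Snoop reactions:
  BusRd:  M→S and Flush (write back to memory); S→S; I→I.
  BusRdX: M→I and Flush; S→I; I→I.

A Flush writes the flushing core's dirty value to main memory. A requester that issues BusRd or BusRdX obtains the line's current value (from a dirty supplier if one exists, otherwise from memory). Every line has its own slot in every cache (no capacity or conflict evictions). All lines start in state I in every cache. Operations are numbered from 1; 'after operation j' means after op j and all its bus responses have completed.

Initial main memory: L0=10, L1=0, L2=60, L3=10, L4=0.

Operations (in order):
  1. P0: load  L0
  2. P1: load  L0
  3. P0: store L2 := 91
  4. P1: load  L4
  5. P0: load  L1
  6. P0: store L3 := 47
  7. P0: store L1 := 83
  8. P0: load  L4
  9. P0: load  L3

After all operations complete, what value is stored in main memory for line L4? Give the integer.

step 1: P0: load  L0  ⟶  SI  (L0)  txn=BusRd  M[L0]=10
step 2: P1: load  L0  ⟶  SS  (L0)  txn=BusRd  M[L0]=10
step 3: P0: store L2 := 91  ⟶  MI  (L2)  txn=BusRdX  M[L2]=60
step 4: P1: load  L4  ⟶  IS  (L4)  txn=BusRd  M[L4]=0
step 5: P0: load  L1  ⟶  SI  (L1)  txn=BusRd  M[L1]=0
step 6: P0: store L3 := 47  ⟶  MI  (L3)  txn=BusRdX  M[L3]=10
step 7: P0: store L1 := 83  ⟶  MI  (L1)  txn=BusRdX  M[L1]=0
step 8: P0: load  L4  ⟶  SS  (L4)  txn=BusRd  M[L4]=0
step 9: P0: load  L3  ⟶  MI  (L3)  txn=∅  M[L3]=10

memory[L4] = 0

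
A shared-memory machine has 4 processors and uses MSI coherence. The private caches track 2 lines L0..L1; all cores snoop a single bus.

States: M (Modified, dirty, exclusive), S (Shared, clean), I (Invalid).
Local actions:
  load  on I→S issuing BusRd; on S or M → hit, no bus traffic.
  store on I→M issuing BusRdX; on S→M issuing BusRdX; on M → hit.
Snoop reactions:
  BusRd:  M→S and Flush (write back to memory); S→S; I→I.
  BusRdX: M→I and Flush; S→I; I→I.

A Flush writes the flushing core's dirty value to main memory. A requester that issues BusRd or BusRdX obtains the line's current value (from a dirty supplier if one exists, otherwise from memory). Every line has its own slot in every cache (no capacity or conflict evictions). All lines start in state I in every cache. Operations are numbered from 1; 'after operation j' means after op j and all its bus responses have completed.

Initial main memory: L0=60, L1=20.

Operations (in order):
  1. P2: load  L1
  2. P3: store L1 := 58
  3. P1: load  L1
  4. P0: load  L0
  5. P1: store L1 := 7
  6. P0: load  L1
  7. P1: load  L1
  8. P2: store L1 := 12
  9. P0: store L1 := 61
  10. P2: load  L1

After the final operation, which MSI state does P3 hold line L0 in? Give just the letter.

[1] P2: load  L1 | P0:I, P1:I, P2:S(20), P3:I | bus: BusRd
[2] P3: store L1 := 58 | P0:I, P1:I, P2:I, P3:M(58) | bus: BusRdX
[3] P1: load  L1 | P0:I, P1:S(58), P2:I, P3:S(58) | bus: BusRd,Flush
[4] P0: load  L0 | P0:S(60), P1:I, P2:I, P3:I | bus: BusRd
[5] P1: store L1 := 7 | P0:I, P1:M(7), P2:I, P3:I | bus: BusRdX
[6] P0: load  L1 | P0:S(7), P1:S(7), P2:I, P3:I | bus: BusRd,Flush
[7] P1: load  L1 | P0:S(7), P1:S(7), P2:I, P3:I | bus: none
[8] P2: store L1 := 12 | P0:I, P1:I, P2:M(12), P3:I | bus: BusRdX
[9] P0: store L1 := 61 | P0:M(61), P1:I, P2:I, P3:I | bus: BusRdX,Flush
[10] P2: load  L1 | P0:S(61), P1:I, P2:S(61), P3:I | bus: BusRd,Flush

state = I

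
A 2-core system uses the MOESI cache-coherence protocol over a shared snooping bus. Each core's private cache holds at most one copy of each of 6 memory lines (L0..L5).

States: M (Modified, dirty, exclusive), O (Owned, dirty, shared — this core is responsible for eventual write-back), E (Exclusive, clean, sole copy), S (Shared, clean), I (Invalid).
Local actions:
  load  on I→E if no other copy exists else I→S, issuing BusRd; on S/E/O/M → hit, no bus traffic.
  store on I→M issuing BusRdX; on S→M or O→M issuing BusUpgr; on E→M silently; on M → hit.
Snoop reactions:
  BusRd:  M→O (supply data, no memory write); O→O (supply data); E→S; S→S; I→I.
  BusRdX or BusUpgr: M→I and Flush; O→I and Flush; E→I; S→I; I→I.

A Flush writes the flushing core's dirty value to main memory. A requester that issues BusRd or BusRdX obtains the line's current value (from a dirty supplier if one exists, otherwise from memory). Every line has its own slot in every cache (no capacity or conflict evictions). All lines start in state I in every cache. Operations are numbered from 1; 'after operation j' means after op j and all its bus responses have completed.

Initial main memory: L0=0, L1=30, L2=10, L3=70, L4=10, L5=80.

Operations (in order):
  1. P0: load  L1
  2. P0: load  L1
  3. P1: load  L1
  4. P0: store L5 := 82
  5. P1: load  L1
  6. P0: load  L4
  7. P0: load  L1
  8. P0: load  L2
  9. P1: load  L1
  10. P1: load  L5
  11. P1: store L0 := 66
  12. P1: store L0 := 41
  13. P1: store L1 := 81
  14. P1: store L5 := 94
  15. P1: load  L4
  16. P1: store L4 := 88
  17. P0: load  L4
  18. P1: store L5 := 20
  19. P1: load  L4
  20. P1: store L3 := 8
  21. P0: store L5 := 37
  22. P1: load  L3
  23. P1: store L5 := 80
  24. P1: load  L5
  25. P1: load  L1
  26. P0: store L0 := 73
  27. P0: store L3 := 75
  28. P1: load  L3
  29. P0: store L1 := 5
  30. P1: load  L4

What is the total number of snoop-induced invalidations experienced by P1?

invalidations = 4

  op1 P0: load  L1 → E/I on L1; bus BusRd; mem=30
  op2 P0: load  L1 → E/I on L1; bus (none); mem=30
  op3 P1: load  L1 → S/S on L1; bus BusRd; mem=30
  op4 P0: store L5 := 82 → M/I on L5; bus BusRdX; mem=80
  op5 P1: load  L1 → S/S on L1; bus (none); mem=30
  op6 P0: load  L4 → E/I on L4; bus BusRd; mem=10
  op7 P0: load  L1 → S/S on L1; bus (none); mem=30
  op8 P0: load  L2 → E/I on L2; bus BusRd; mem=10
  op9 P1: load  L1 → S/S on L1; bus (none); mem=30
  op10 P1: load  L5 → O/S on L5; bus BusRd; mem=80
  op11 P1: store L0 := 66 → I/M on L0; bus BusRdX; mem=0
  op12 P1: store L0 := 41 → I/M on L0; bus (none); mem=0
  op13 P1: store L1 := 81 → I/M on L1; bus BusUpgr; mem=30
  op14 P1: store L5 := 94 → I/M on L5; bus BusUpgr Flush; mem=82
  op15 P1: load  L4 → S/S on L4; bus BusRd; mem=10
  op16 P1: store L4 := 88 → I/M on L4; bus BusUpgr; mem=10
  op17 P0: load  L4 → S/O on L4; bus BusRd; mem=10
  op18 P1: store L5 := 20 → I/M on L5; bus (none); mem=82
  op19 P1: load  L4 → S/O on L4; bus (none); mem=10
  op20 P1: store L3 := 8 → I/M on L3; bus BusRdX; mem=70
  op21 P0: store L5 := 37 → M/I on L5; bus BusRdX Flush; mem=20
  op22 P1: load  L3 → I/M on L3; bus (none); mem=70
  op23 P1: store L5 := 80 → I/M on L5; bus BusRdX Flush; mem=37
  op24 P1: load  L5 → I/M on L5; bus (none); mem=37
  op25 P1: load  L1 → I/M on L1; bus (none); mem=30
  op26 P0: store L0 := 73 → M/I on L0; bus BusRdX Flush; mem=41
  op27 P0: store L3 := 75 → M/I on L3; bus BusRdX Flush; mem=8
  op28 P1: load  L3 → O/S on L3; bus BusRd; mem=8
  op29 P0: store L1 := 5 → M/I on L1; bus BusRdX Flush; mem=81
  op30 P1: load  L4 → S/O on L4; bus (none); mem=10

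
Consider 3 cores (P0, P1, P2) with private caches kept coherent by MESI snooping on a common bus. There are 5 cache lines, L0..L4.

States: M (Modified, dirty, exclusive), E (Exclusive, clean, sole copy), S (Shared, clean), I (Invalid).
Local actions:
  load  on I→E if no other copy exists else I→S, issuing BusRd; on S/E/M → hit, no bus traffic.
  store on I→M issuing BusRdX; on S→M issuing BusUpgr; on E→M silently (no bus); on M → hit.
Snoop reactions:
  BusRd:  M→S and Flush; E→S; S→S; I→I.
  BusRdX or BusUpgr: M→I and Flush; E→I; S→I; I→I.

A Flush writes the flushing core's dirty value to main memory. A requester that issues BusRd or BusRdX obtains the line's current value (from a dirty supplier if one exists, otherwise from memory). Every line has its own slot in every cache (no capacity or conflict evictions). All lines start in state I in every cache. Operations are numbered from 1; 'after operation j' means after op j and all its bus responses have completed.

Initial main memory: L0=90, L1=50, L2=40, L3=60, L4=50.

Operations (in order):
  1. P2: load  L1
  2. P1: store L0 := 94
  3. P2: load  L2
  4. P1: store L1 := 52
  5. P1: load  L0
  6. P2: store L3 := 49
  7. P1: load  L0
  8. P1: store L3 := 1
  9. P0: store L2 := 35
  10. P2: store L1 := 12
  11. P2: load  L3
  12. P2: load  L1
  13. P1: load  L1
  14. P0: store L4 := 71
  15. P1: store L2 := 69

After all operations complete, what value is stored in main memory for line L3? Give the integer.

1. P2: load  L1  bus=[BusRd]  L1: P0=I P1=I P2=E  mem[L1]=50
2. P1: store L0 := 94  bus=[BusRdX]  L0: P0=I P1=M P2=I  mem[L0]=90
3. P2: load  L2  bus=[BusRd]  L2: P0=I P1=I P2=E  mem[L2]=40
4. P1: store L1 := 52  bus=[BusRdX]  L1: P0=I P1=M P2=I  mem[L1]=50
5. P1: load  L0  bus=[-]  L0: P0=I P1=M P2=I  mem[L0]=90
6. P2: store L3 := 49  bus=[BusRdX]  L3: P0=I P1=I P2=M  mem[L3]=60
7. P1: load  L0  bus=[-]  L0: P0=I P1=M P2=I  mem[L0]=90
8. P1: store L3 := 1  bus=[BusRdX,Flush]  L3: P0=I P1=M P2=I  mem[L3]=49
9. P0: store L2 := 35  bus=[BusRdX]  L2: P0=M P1=I P2=I  mem[L2]=40
10. P2: store L1 := 12  bus=[BusRdX,Flush]  L1: P0=I P1=I P2=M  mem[L1]=52
11. P2: load  L3  bus=[BusRd,Flush]  L3: P0=I P1=S P2=S  mem[L3]=1
12. P2: load  L1  bus=[-]  L1: P0=I P1=I P2=M  mem[L1]=52
13. P1: load  L1  bus=[BusRd,Flush]  L1: P0=I P1=S P2=S  mem[L1]=12
14. P0: store L4 := 71  bus=[BusRdX]  L4: P0=M P1=I P2=I  mem[L4]=50
15. P1: store L2 := 69  bus=[BusRdX,Flush]  L2: P0=I P1=M P2=I  mem[L2]=35

memory[L3] = 1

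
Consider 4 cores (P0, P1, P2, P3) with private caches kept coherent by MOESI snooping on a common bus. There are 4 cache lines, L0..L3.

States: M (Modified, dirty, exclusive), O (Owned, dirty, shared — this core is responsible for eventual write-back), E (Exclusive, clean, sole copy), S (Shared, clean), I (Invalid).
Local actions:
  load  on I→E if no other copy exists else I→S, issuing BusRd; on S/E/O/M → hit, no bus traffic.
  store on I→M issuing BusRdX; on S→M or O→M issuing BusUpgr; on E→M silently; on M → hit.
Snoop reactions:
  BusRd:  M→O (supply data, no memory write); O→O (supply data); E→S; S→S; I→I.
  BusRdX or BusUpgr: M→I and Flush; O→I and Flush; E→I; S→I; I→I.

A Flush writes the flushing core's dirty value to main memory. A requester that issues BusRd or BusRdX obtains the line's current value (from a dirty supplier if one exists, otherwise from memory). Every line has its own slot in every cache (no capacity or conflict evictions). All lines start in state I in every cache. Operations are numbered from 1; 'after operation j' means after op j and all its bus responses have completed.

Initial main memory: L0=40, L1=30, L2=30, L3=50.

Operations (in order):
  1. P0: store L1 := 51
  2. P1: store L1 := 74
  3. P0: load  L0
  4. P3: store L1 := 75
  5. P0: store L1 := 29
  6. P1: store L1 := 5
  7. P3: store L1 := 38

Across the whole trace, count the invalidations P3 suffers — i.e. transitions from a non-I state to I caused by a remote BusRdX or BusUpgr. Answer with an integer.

[1] P0: store L1 := 51 | P0:M(51), P1:I, P2:I, P3:I | bus: BusRdX
[2] P1: store L1 := 74 | P0:I, P1:M(74), P2:I, P3:I | bus: BusRdX,Flush
[3] P0: load  L0 | P0:E(40), P1:I, P2:I, P3:I | bus: BusRd
[4] P3: store L1 := 75 | P0:I, P1:I, P2:I, P3:M(75) | bus: BusRdX,Flush
[5] P0: store L1 := 29 | P0:M(29), P1:I, P2:I, P3:I | bus: BusRdX,Flush
[6] P1: store L1 := 5 | P0:I, P1:M(5), P2:I, P3:I | bus: BusRdX,Flush
[7] P3: store L1 := 38 | P0:I, P1:I, P2:I, P3:M(38) | bus: BusRdX,Flush

invalidations = 1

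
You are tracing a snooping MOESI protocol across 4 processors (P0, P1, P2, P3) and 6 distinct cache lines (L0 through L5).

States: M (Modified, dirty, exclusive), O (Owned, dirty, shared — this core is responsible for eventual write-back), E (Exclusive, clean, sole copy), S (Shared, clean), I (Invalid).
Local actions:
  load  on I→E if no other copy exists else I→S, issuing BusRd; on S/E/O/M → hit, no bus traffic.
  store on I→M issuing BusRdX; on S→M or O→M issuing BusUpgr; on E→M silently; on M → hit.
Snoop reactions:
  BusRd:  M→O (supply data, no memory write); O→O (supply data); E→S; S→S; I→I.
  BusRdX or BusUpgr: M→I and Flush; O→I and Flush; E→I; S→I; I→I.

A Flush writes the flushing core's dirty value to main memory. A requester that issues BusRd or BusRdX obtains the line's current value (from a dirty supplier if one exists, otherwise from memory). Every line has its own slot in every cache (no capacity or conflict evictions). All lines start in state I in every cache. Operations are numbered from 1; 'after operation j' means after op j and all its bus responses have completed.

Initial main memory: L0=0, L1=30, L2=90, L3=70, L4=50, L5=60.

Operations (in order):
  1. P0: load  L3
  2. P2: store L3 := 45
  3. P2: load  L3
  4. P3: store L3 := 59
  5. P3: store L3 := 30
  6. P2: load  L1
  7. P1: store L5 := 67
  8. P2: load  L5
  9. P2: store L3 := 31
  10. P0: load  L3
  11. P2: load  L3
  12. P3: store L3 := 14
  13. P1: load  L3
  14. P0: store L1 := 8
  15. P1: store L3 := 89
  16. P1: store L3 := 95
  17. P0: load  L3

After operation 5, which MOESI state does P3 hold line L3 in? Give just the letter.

state = M

[1] P0: load  L3 | P0:E(70), P1:I, P2:I, P3:I | bus: BusRd
[2] P2: store L3 := 45 | P0:I, P1:I, P2:M(45), P3:I | bus: BusRdX
[3] P2: load  L3 | P0:I, P1:I, P2:M(45), P3:I | bus: none
[4] P3: store L3 := 59 | P0:I, P1:I, P2:I, P3:M(59) | bus: BusRdX,Flush
[5] P3: store L3 := 30 | P0:I, P1:I, P2:I, P3:M(30) | bus: none
[6] P2: load  L1 | P0:I, P1:I, P2:E(30), P3:I | bus: BusRd
[7] P1: store L5 := 67 | P0:I, P1:M(67), P2:I, P3:I | bus: BusRdX
[8] P2: load  L5 | P0:I, P1:O(67), P2:S(67), P3:I | bus: BusRd
[9] P2: store L3 := 31 | P0:I, P1:I, P2:M(31), P3:I | bus: BusRdX,Flush
[10] P0: load  L3 | P0:S(31), P1:I, P2:O(31), P3:I | bus: BusRd
[11] P2: load  L3 | P0:S(31), P1:I, P2:O(31), P3:I | bus: none
[12] P3: store L3 := 14 | P0:I, P1:I, P2:I, P3:M(14) | bus: BusRdX,Flush
[13] P1: load  L3 | P0:I, P1:S(14), P2:I, P3:O(14) | bus: BusRd
[14] P0: store L1 := 8 | P0:M(8), P1:I, P2:I, P3:I | bus: BusRdX
[15] P1: store L3 := 89 | P0:I, P1:M(89), P2:I, P3:I | bus: BusUpgr,Flush
[16] P1: store L3 := 95 | P0:I, P1:M(95), P2:I, P3:I | bus: none
[17] P0: load  L3 | P0:S(95), P1:O(95), P2:I, P3:I | bus: BusRd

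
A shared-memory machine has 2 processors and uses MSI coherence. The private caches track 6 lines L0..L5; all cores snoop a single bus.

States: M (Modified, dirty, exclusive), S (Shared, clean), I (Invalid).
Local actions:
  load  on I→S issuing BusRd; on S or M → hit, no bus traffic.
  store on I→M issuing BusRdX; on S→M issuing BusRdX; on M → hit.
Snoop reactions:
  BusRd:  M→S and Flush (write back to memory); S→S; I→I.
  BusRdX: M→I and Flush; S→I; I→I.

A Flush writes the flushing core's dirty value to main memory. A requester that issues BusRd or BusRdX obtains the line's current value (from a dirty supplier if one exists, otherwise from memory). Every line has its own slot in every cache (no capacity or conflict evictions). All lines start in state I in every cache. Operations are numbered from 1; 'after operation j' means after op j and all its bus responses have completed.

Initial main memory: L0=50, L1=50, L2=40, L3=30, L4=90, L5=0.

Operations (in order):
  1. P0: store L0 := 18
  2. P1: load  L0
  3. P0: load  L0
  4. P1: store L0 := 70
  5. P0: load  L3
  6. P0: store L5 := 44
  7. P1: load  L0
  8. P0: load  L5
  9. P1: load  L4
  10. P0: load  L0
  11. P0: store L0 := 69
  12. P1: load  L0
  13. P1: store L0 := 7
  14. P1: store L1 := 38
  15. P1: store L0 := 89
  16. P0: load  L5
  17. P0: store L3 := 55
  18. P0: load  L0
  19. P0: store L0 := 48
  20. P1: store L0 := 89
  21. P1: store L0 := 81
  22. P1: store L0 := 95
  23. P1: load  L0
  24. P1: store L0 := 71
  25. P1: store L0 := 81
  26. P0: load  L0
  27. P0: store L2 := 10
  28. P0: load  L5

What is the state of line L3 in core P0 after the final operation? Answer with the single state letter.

  op1 P0: store L0 := 18 → M/I on L0; bus BusRdX; mem=50
  op2 P1: load  L0 → S/S on L0; bus BusRd Flush; mem=18
  op3 P0: load  L0 → S/S on L0; bus (none); mem=18
  op4 P1: store L0 := 70 → I/M on L0; bus BusRdX; mem=18
  op5 P0: load  L3 → S/I on L3; bus BusRd; mem=30
  op6 P0: store L5 := 44 → M/I on L5; bus BusRdX; mem=0
  op7 P1: load  L0 → I/M on L0; bus (none); mem=18
  op8 P0: load  L5 → M/I on L5; bus (none); mem=0
  op9 P1: load  L4 → I/S on L4; bus BusRd; mem=90
  op10 P0: load  L0 → S/S on L0; bus BusRd Flush; mem=70
  op11 P0: store L0 := 69 → M/I on L0; bus BusRdX; mem=70
  op12 P1: load  L0 → S/S on L0; bus BusRd Flush; mem=69
  op13 P1: store L0 := 7 → I/M on L0; bus BusRdX; mem=69
  op14 P1: store L1 := 38 → I/M on L1; bus BusRdX; mem=50
  op15 P1: store L0 := 89 → I/M on L0; bus (none); mem=69
  op16 P0: load  L5 → M/I on L5; bus (none); mem=0
  op17 P0: store L3 := 55 → M/I on L3; bus BusRdX; mem=30
  op18 P0: load  L0 → S/S on L0; bus BusRd Flush; mem=89
  op19 P0: store L0 := 48 → M/I on L0; bus BusRdX; mem=89
  op20 P1: store L0 := 89 → I/M on L0; bus BusRdX Flush; mem=48
  op21 P1: store L0 := 81 → I/M on L0; bus (none); mem=48
  op22 P1: store L0 := 95 → I/M on L0; bus (none); mem=48
  op23 P1: load  L0 → I/M on L0; bus (none); mem=48
  op24 P1: store L0 := 71 → I/M on L0; bus (none); mem=48
  op25 P1: store L0 := 81 → I/M on L0; bus (none); mem=48
  op26 P0: load  L0 → S/S on L0; bus BusRd Flush; mem=81
  op27 P0: store L2 := 10 → M/I on L2; bus BusRdX; mem=40
  op28 P0: load  L5 → M/I on L5; bus (none); mem=0

state = M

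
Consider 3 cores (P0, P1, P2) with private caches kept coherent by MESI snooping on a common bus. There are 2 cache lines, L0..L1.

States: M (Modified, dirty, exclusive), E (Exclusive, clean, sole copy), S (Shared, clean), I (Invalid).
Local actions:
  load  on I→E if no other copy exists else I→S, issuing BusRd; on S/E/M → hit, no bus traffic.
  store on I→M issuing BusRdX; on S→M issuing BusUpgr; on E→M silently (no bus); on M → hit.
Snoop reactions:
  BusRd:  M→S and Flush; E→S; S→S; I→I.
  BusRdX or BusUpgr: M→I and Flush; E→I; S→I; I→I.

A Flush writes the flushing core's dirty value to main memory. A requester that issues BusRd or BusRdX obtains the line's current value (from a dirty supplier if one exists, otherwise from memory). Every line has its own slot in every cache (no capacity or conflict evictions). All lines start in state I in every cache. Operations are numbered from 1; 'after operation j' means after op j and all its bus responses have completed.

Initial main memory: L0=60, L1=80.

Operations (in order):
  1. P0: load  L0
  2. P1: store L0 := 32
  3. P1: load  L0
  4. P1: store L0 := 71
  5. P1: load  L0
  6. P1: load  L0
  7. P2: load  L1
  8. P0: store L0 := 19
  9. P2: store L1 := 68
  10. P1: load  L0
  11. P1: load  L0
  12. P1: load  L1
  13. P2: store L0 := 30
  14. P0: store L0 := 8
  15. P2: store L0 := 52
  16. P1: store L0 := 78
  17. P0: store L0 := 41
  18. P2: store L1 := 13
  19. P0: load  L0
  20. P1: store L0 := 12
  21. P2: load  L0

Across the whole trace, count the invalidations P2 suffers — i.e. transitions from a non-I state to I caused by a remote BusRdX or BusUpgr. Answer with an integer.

1. P0: load  L0  bus=[BusRd]  L0: P0=E P1=I P2=I  mem[L0]=60
2. P1: store L0 := 32  bus=[BusRdX]  L0: P0=I P1=M P2=I  mem[L0]=60
3. P1: load  L0  bus=[-]  L0: P0=I P1=M P2=I  mem[L0]=60
4. P1: store L0 := 71  bus=[-]  L0: P0=I P1=M P2=I  mem[L0]=60
5. P1: load  L0  bus=[-]  L0: P0=I P1=M P2=I  mem[L0]=60
6. P1: load  L0  bus=[-]  L0: P0=I P1=M P2=I  mem[L0]=60
7. P2: load  L1  bus=[BusRd]  L1: P0=I P1=I P2=E  mem[L1]=80
8. P0: store L0 := 19  bus=[BusRdX,Flush]  L0: P0=M P1=I P2=I  mem[L0]=71
9. P2: store L1 := 68  bus=[-]  L1: P0=I P1=I P2=M  mem[L1]=80
10. P1: load  L0  bus=[BusRd,Flush]  L0: P0=S P1=S P2=I  mem[L0]=19
11. P1: load  L0  bus=[-]  L0: P0=S P1=S P2=I  mem[L0]=19
12. P1: load  L1  bus=[BusRd,Flush]  L1: P0=I P1=S P2=S  mem[L1]=68
13. P2: store L0 := 30  bus=[BusRdX]  L0: P0=I P1=I P2=M  mem[L0]=19
14. P0: store L0 := 8  bus=[BusRdX,Flush]  L0: P0=M P1=I P2=I  mem[L0]=30
15. P2: store L0 := 52  bus=[BusRdX,Flush]  L0: P0=I P1=I P2=M  mem[L0]=8
16. P1: store L0 := 78  bus=[BusRdX,Flush]  L0: P0=I P1=M P2=I  mem[L0]=52
17. P0: store L0 := 41  bus=[BusRdX,Flush]  L0: P0=M P1=I P2=I  mem[L0]=78
18. P2: store L1 := 13  bus=[BusUpgr]  L1: P0=I P1=I P2=M  mem[L1]=68
19. P0: load  L0  bus=[-]  L0: P0=M P1=I P2=I  mem[L0]=78
20. P1: store L0 := 12  bus=[BusRdX,Flush]  L0: P0=I P1=M P2=I  mem[L0]=41
21. P2: load  L0  bus=[BusRd,Flush]  L0: P0=I P1=S P2=S  mem[L0]=12

invalidations = 2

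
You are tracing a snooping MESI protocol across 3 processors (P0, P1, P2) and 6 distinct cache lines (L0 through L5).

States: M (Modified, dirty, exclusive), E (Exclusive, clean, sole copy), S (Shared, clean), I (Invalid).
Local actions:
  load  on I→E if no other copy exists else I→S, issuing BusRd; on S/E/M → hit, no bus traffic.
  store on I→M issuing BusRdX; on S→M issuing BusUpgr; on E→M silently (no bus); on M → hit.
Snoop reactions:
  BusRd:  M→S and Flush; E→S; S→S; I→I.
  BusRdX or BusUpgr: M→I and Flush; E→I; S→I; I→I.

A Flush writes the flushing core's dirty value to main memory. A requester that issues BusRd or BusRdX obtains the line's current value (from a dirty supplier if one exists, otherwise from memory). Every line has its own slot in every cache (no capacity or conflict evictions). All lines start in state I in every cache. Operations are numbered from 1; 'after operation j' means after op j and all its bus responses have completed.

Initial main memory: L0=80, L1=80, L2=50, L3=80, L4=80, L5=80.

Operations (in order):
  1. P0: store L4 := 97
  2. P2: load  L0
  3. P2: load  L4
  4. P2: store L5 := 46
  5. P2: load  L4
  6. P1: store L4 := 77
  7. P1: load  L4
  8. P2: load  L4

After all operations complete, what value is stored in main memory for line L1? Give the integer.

[1] P0: store L4 := 97 | P0:M(97), P1:I, P2:I | bus: BusRdX
[2] P2: load  L0 | P0:I, P1:I, P2:E(80) | bus: BusRd
[3] P2: load  L4 | P0:S(97), P1:I, P2:S(97) | bus: BusRd,Flush
[4] P2: store L5 := 46 | P0:I, P1:I, P2:M(46) | bus: BusRdX
[5] P2: load  L4 | P0:S(97), P1:I, P2:S(97) | bus: none
[6] P1: store L4 := 77 | P0:I, P1:M(77), P2:I | bus: BusRdX
[7] P1: load  L4 | P0:I, P1:M(77), P2:I | bus: none
[8] P2: load  L4 | P0:I, P1:S(77), P2:S(77) | bus: BusRd,Flush

memory[L1] = 80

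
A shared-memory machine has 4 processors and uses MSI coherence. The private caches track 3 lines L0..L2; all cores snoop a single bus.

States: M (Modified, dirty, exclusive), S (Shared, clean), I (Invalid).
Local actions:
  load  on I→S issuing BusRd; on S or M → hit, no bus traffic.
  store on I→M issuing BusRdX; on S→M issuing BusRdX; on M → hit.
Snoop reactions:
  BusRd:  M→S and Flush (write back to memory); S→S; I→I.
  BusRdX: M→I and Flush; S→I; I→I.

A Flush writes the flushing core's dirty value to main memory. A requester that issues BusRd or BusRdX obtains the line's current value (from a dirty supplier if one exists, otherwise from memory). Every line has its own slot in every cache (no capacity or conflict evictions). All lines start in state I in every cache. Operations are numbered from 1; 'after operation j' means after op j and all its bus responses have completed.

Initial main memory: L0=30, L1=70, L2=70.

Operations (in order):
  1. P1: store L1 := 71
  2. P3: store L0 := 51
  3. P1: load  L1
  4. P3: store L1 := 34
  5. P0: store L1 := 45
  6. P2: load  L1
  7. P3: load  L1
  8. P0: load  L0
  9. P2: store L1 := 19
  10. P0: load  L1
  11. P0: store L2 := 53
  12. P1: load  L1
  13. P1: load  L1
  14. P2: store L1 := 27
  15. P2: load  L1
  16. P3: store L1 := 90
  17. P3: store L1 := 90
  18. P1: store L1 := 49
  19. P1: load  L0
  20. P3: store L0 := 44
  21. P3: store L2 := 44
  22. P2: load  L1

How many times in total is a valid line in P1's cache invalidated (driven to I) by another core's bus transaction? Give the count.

step 1: P1: store L1 := 71  ⟶  IMII  (L1)  txn=BusRdX  M[L1]=70
step 2: P3: store L0 := 51  ⟶  IIIM  (L0)  txn=BusRdX  M[L0]=30
step 3: P1: load  L1  ⟶  IMII  (L1)  txn=∅  M[L1]=70
step 4: P3: store L1 := 34  ⟶  IIIM  (L1)  txn=BusRdX+Flush  M[L1]=71
step 5: P0: store L1 := 45  ⟶  MIII  (L1)  txn=BusRdX+Flush  M[L1]=34
step 6: P2: load  L1  ⟶  SISI  (L1)  txn=BusRd+Flush  M[L1]=45
step 7: P3: load  L1  ⟶  SISS  (L1)  txn=BusRd  M[L1]=45
step 8: P0: load  L0  ⟶  SIIS  (L0)  txn=BusRd+Flush  M[L0]=51
step 9: P2: store L1 := 19  ⟶  IIMI  (L1)  txn=BusRdX  M[L1]=45
step 10: P0: load  L1  ⟶  SISI  (L1)  txn=BusRd+Flush  M[L1]=19
step 11: P0: store L2 := 53  ⟶  MIII  (L2)  txn=BusRdX  M[L2]=70
step 12: P1: load  L1  ⟶  SSSI  (L1)  txn=BusRd  M[L1]=19
step 13: P1: load  L1  ⟶  SSSI  (L1)  txn=∅  M[L1]=19
step 14: P2: store L1 := 27  ⟶  IIMI  (L1)  txn=BusRdX  M[L1]=19
step 15: P2: load  L1  ⟶  IIMI  (L1)  txn=∅  M[L1]=19
step 16: P3: store L1 := 90  ⟶  IIIM  (L1)  txn=BusRdX+Flush  M[L1]=27
step 17: P3: store L1 := 90  ⟶  IIIM  (L1)  txn=∅  M[L1]=27
step 18: P1: store L1 := 49  ⟶  IMII  (L1)  txn=BusRdX+Flush  M[L1]=90
step 19: P1: load  L0  ⟶  SSIS  (L0)  txn=BusRd  M[L0]=51
step 20: P3: store L0 := 44  ⟶  IIIM  (L0)  txn=BusRdX  M[L0]=51
step 21: P3: store L2 := 44  ⟶  IIIM  (L2)  txn=BusRdX+Flush  M[L2]=53
step 22: P2: load  L1  ⟶  ISSI  (L1)  txn=BusRd+Flush  M[L1]=49

invalidations = 3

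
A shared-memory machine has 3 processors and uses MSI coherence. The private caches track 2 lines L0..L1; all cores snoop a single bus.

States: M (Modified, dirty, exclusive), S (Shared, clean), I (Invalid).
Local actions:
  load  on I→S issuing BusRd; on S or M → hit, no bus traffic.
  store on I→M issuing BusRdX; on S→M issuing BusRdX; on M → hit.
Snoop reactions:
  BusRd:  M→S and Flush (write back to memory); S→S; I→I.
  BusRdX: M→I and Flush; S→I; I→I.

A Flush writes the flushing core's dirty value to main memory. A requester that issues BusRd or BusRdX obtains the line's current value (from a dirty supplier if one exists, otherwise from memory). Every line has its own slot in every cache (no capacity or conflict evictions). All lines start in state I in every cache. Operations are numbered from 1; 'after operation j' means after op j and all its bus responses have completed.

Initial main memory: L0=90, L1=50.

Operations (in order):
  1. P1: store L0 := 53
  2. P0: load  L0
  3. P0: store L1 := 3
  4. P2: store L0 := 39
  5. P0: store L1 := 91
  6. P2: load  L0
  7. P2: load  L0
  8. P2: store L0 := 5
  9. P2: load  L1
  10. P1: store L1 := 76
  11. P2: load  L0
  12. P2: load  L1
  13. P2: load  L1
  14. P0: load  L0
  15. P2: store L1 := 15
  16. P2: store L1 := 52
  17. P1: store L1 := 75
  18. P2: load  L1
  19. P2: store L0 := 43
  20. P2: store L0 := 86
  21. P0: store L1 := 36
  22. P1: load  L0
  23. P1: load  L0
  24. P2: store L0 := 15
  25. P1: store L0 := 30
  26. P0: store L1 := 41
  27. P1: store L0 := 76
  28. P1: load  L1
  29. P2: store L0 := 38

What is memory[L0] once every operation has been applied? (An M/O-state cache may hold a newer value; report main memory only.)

memory[L0] = 76

[1] P1: store L0 := 53 | P0:I, P1:M(53), P2:I | bus: BusRdX
[2] P0: load  L0 | P0:S(53), P1:S(53), P2:I | bus: BusRd,Flush
[3] P0: store L1 := 3 | P0:M(3), P1:I, P2:I | bus: BusRdX
[4] P2: store L0 := 39 | P0:I, P1:I, P2:M(39) | bus: BusRdX
[5] P0: store L1 := 91 | P0:M(91), P1:I, P2:I | bus: none
[6] P2: load  L0 | P0:I, P1:I, P2:M(39) | bus: none
[7] P2: load  L0 | P0:I, P1:I, P2:M(39) | bus: none
[8] P2: store L0 := 5 | P0:I, P1:I, P2:M(5) | bus: none
[9] P2: load  L1 | P0:S(91), P1:I, P2:S(91) | bus: BusRd,Flush
[10] P1: store L1 := 76 | P0:I, P1:M(76), P2:I | bus: BusRdX
[11] P2: load  L0 | P0:I, P1:I, P2:M(5) | bus: none
[12] P2: load  L1 | P0:I, P1:S(76), P2:S(76) | bus: BusRd,Flush
[13] P2: load  L1 | P0:I, P1:S(76), P2:S(76) | bus: none
[14] P0: load  L0 | P0:S(5), P1:I, P2:S(5) | bus: BusRd,Flush
[15] P2: store L1 := 15 | P0:I, P1:I, P2:M(15) | bus: BusRdX
[16] P2: store L1 := 52 | P0:I, P1:I, P2:M(52) | bus: none
[17] P1: store L1 := 75 | P0:I, P1:M(75), P2:I | bus: BusRdX,Flush
[18] P2: load  L1 | P0:I, P1:S(75), P2:S(75) | bus: BusRd,Flush
[19] P2: store L0 := 43 | P0:I, P1:I, P2:M(43) | bus: BusRdX
[20] P2: store L0 := 86 | P0:I, P1:I, P2:M(86) | bus: none
[21] P0: store L1 := 36 | P0:M(36), P1:I, P2:I | bus: BusRdX
[22] P1: load  L0 | P0:I, P1:S(86), P2:S(86) | bus: BusRd,Flush
[23] P1: load  L0 | P0:I, P1:S(86), P2:S(86) | bus: none
[24] P2: store L0 := 15 | P0:I, P1:I, P2:M(15) | bus: BusRdX
[25] P1: store L0 := 30 | P0:I, P1:M(30), P2:I | bus: BusRdX,Flush
[26] P0: store L1 := 41 | P0:M(41), P1:I, P2:I | bus: none
[27] P1: store L0 := 76 | P0:I, P1:M(76), P2:I | bus: none
[28] P1: load  L1 | P0:S(41), P1:S(41), P2:I | bus: BusRd,Flush
[29] P2: store L0 := 38 | P0:I, P1:I, P2:M(38) | bus: BusRdX,Flush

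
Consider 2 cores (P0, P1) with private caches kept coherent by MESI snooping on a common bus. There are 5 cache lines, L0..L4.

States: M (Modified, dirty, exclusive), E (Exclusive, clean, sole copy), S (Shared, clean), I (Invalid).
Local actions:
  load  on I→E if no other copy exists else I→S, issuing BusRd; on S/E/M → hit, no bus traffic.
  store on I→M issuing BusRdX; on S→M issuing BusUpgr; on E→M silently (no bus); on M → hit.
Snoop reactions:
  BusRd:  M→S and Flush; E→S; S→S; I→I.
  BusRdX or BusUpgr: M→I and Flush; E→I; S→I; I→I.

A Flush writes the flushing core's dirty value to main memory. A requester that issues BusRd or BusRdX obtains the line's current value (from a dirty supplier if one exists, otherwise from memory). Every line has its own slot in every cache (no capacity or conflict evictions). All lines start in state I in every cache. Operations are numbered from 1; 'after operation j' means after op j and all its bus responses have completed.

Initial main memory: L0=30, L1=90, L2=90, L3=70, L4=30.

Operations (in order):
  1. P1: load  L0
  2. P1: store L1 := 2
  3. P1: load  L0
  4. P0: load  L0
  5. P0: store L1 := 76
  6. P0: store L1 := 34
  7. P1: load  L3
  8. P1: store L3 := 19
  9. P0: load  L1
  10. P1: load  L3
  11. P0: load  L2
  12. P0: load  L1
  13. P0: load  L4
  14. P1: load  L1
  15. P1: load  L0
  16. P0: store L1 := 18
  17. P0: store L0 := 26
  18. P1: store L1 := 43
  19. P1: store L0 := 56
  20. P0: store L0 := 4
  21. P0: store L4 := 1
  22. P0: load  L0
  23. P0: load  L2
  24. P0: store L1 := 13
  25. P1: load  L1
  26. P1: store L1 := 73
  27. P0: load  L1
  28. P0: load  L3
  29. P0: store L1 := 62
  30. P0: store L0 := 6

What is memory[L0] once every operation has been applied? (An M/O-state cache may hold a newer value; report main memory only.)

step 1: P1: load  L0  ⟶  IE  (L0)  txn=BusRd  M[L0]=30
step 2: P1: store L1 := 2  ⟶  IM  (L1)  txn=BusRdX  M[L1]=90
step 3: P1: load  L0  ⟶  IE  (L0)  txn=∅  M[L0]=30
step 4: P0: load  L0  ⟶  SS  (L0)  txn=BusRd  M[L0]=30
step 5: P0: store L1 := 76  ⟶  MI  (L1)  txn=BusRdX+Flush  M[L1]=2
step 6: P0: store L1 := 34  ⟶  MI  (L1)  txn=∅  M[L1]=2
step 7: P1: load  L3  ⟶  IE  (L3)  txn=BusRd  M[L3]=70
step 8: P1: store L3 := 19  ⟶  IM  (L3)  txn=∅  M[L3]=70
step 9: P0: load  L1  ⟶  MI  (L1)  txn=∅  M[L1]=2
step 10: P1: load  L3  ⟶  IM  (L3)  txn=∅  M[L3]=70
step 11: P0: load  L2  ⟶  EI  (L2)  txn=BusRd  M[L2]=90
step 12: P0: load  L1  ⟶  MI  (L1)  txn=∅  M[L1]=2
step 13: P0: load  L4  ⟶  EI  (L4)  txn=BusRd  M[L4]=30
step 14: P1: load  L1  ⟶  SS  (L1)  txn=BusRd+Flush  M[L1]=34
step 15: P1: load  L0  ⟶  SS  (L0)  txn=∅  M[L0]=30
step 16: P0: store L1 := 18  ⟶  MI  (L1)  txn=BusUpgr  M[L1]=34
step 17: P0: store L0 := 26  ⟶  MI  (L0)  txn=BusUpgr  M[L0]=30
step 18: P1: store L1 := 43  ⟶  IM  (L1)  txn=BusRdX+Flush  M[L1]=18
step 19: P1: store L0 := 56  ⟶  IM  (L0)  txn=BusRdX+Flush  M[L0]=26
step 20: P0: store L0 := 4  ⟶  MI  (L0)  txn=BusRdX+Flush  M[L0]=56
step 21: P0: store L4 := 1  ⟶  MI  (L4)  txn=∅  M[L4]=30
step 22: P0: load  L0  ⟶  MI  (L0)  txn=∅  M[L0]=56
step 23: P0: load  L2  ⟶  EI  (L2)  txn=∅  M[L2]=90
step 24: P0: store L1 := 13  ⟶  MI  (L1)  txn=BusRdX+Flush  M[L1]=43
step 25: P1: load  L1  ⟶  SS  (L1)  txn=BusRd+Flush  M[L1]=13
step 26: P1: store L1 := 73  ⟶  IM  (L1)  txn=BusUpgr  M[L1]=13
step 27: P0: load  L1  ⟶  SS  (L1)  txn=BusRd+Flush  M[L1]=73
step 28: P0: load  L3  ⟶  SS  (L3)  txn=BusRd+Flush  M[L3]=19
step 29: P0: store L1 := 62  ⟶  MI  (L1)  txn=BusUpgr  M[L1]=73
step 30: P0: store L0 := 6  ⟶  MI  (L0)  txn=∅  M[L0]=56

memory[L0] = 56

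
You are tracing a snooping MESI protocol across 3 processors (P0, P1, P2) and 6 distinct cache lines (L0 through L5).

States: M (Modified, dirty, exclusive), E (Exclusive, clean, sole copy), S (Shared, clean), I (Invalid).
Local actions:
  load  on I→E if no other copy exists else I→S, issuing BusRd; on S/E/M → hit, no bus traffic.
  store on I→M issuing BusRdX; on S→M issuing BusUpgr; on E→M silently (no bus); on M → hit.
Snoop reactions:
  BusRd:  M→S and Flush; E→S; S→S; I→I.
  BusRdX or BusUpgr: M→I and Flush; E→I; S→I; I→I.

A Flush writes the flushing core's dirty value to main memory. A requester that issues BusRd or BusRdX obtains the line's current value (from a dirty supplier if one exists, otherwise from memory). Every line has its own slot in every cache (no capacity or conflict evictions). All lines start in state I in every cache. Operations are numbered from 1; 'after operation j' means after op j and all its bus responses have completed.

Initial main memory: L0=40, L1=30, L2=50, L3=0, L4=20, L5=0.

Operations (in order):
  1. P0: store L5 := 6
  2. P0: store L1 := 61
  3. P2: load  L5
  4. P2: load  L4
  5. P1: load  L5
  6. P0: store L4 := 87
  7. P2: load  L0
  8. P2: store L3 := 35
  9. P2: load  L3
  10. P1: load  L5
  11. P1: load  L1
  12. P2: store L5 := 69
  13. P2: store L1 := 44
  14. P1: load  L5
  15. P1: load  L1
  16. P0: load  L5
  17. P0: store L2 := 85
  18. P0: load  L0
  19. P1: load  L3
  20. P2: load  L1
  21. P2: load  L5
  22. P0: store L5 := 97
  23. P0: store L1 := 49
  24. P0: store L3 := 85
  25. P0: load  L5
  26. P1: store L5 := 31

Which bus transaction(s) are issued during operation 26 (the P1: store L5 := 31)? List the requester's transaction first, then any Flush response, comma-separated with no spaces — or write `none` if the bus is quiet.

bus = BusRdX,Flush

[1] P0: store L5 := 6 | P0:M(6), P1:I, P2:I | bus: BusRdX
[2] P0: store L1 := 61 | P0:M(61), P1:I, P2:I | bus: BusRdX
[3] P2: load  L5 | P0:S(6), P1:I, P2:S(6) | bus: BusRd,Flush
[4] P2: load  L4 | P0:I, P1:I, P2:E(20) | bus: BusRd
[5] P1: load  L5 | P0:S(6), P1:S(6), P2:S(6) | bus: BusRd
[6] P0: store L4 := 87 | P0:M(87), P1:I, P2:I | bus: BusRdX
[7] P2: load  L0 | P0:I, P1:I, P2:E(40) | bus: BusRd
[8] P2: store L3 := 35 | P0:I, P1:I, P2:M(35) | bus: BusRdX
[9] P2: load  L3 | P0:I, P1:I, P2:M(35) | bus: none
[10] P1: load  L5 | P0:S(6), P1:S(6), P2:S(6) | bus: none
[11] P1: load  L1 | P0:S(61), P1:S(61), P2:I | bus: BusRd,Flush
[12] P2: store L5 := 69 | P0:I, P1:I, P2:M(69) | bus: BusUpgr
[13] P2: store L1 := 44 | P0:I, P1:I, P2:M(44) | bus: BusRdX
[14] P1: load  L5 | P0:I, P1:S(69), P2:S(69) | bus: BusRd,Flush
[15] P1: load  L1 | P0:I, P1:S(44), P2:S(44) | bus: BusRd,Flush
[16] P0: load  L5 | P0:S(69), P1:S(69), P2:S(69) | bus: BusRd
[17] P0: store L2 := 85 | P0:M(85), P1:I, P2:I | bus: BusRdX
[18] P0: load  L0 | P0:S(40), P1:I, P2:S(40) | bus: BusRd
[19] P1: load  L3 | P0:I, P1:S(35), P2:S(35) | bus: BusRd,Flush
[20] P2: load  L1 | P0:I, P1:S(44), P2:S(44) | bus: none
[21] P2: load  L5 | P0:S(69), P1:S(69), P2:S(69) | bus: none
[22] P0: store L5 := 97 | P0:M(97), P1:I, P2:I | bus: BusUpgr
[23] P0: store L1 := 49 | P0:M(49), P1:I, P2:I | bus: BusRdX
[24] P0: store L3 := 85 | P0:M(85), P1:I, P2:I | bus: BusRdX
[25] P0: load  L5 | P0:M(97), P1:I, P2:I | bus: none
[26] P1: store L5 := 31 | P0:I, P1:M(31), P2:I | bus: BusRdX,Flush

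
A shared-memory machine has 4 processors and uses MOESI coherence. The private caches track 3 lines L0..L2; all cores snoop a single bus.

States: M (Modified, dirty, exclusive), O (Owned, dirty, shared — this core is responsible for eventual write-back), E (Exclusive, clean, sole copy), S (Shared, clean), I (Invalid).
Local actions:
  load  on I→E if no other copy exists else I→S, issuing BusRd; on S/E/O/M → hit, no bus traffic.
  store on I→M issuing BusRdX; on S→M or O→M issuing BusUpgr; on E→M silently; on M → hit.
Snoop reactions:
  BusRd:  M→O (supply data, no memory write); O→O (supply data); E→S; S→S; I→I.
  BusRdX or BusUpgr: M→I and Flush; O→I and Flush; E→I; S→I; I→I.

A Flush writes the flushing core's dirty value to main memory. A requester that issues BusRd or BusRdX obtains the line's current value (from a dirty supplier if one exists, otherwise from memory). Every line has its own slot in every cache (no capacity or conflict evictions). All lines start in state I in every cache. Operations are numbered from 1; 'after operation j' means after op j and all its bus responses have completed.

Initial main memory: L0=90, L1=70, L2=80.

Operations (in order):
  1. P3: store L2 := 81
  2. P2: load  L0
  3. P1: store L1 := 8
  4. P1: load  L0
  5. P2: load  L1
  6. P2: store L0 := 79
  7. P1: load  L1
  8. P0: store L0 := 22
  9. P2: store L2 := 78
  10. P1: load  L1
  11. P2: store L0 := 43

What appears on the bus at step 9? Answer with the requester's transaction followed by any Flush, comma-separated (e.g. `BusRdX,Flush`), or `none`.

1. P3: store L2 := 81  bus=[BusRdX]  L2: P0=I P1=I P2=I P3=M  mem[L2]=80
2. P2: load  L0  bus=[BusRd]  L0: P0=I P1=I P2=E P3=I  mem[L0]=90
3. P1: store L1 := 8  bus=[BusRdX]  L1: P0=I P1=M P2=I P3=I  mem[L1]=70
4. P1: load  L0  bus=[BusRd]  L0: P0=I P1=S P2=S P3=I  mem[L0]=90
5. P2: load  L1  bus=[BusRd]  L1: P0=I P1=O P2=S P3=I  mem[L1]=70
6. P2: store L0 := 79  bus=[BusUpgr]  L0: P0=I P1=I P2=M P3=I  mem[L0]=90
7. P1: load  L1  bus=[-]  L1: P0=I P1=O P2=S P3=I  mem[L1]=70
8. P0: store L0 := 22  bus=[BusRdX,Flush]  L0: P0=M P1=I P2=I P3=I  mem[L0]=79
9. P2: store L2 := 78  bus=[BusRdX,Flush]  L2: P0=I P1=I P2=M P3=I  mem[L2]=81
10. P1: load  L1  bus=[-]  L1: P0=I P1=O P2=S P3=I  mem[L1]=70
11. P2: store L0 := 43  bus=[BusRdX,Flush]  L0: P0=I P1=I P2=M P3=I  mem[L0]=22

bus = BusRdX,Flush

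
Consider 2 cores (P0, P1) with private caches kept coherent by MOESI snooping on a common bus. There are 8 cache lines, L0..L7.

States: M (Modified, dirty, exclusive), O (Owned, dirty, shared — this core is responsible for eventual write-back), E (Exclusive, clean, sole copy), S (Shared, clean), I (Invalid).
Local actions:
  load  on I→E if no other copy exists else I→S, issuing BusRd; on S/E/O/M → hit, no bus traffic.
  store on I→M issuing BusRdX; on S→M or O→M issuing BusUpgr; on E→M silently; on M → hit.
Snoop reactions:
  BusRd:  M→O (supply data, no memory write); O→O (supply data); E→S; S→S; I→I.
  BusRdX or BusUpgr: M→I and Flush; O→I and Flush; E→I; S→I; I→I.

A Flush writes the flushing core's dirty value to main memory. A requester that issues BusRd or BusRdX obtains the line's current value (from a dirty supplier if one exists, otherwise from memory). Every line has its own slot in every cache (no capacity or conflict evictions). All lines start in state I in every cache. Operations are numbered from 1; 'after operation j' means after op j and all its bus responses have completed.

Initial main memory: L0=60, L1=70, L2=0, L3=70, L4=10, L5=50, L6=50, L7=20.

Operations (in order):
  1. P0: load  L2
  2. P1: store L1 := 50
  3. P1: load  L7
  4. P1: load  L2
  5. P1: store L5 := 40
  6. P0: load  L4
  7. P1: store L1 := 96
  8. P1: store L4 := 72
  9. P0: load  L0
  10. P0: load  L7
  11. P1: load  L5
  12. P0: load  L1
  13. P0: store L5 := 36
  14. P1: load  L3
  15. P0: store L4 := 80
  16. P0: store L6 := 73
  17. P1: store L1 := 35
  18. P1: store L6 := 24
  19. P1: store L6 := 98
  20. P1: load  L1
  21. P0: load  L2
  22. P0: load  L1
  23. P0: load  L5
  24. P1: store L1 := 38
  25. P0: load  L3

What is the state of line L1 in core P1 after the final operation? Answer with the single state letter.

  op1 P0: load  L2 → E/I on L2; bus BusRd; mem=0
  op2 P1: store L1 := 50 → I/M on L1; bus BusRdX; mem=70
  op3 P1: load  L7 → I/E on L7; bus BusRd; mem=20
  op4 P1: load  L2 → S/S on L2; bus BusRd; mem=0
  op5 P1: store L5 := 40 → I/M on L5; bus BusRdX; mem=50
  op6 P0: load  L4 → E/I on L4; bus BusRd; mem=10
  op7 P1: store L1 := 96 → I/M on L1; bus (none); mem=70
  op8 P1: store L4 := 72 → I/M on L4; bus BusRdX; mem=10
  op9 P0: load  L0 → E/I on L0; bus BusRd; mem=60
  op10 P0: load  L7 → S/S on L7; bus BusRd; mem=20
  op11 P1: load  L5 → I/M on L5; bus (none); mem=50
  op12 P0: load  L1 → S/O on L1; bus BusRd; mem=70
  op13 P0: store L5 := 36 → M/I on L5; bus BusRdX Flush; mem=40
  op14 P1: load  L3 → I/E on L3; bus BusRd; mem=70
  op15 P0: store L4 := 80 → M/I on L4; bus BusRdX Flush; mem=72
  op16 P0: store L6 := 73 → M/I on L6; bus BusRdX; mem=50
  op17 P1: store L1 := 35 → I/M on L1; bus BusUpgr; mem=70
  op18 P1: store L6 := 24 → I/M on L6; bus BusRdX Flush; mem=73
  op19 P1: store L6 := 98 → I/M on L6; bus (none); mem=73
  op20 P1: load  L1 → I/M on L1; bus (none); mem=70
  op21 P0: load  L2 → S/S on L2; bus (none); mem=0
  op22 P0: load  L1 → S/O on L1; bus BusRd; mem=70
  op23 P0: load  L5 → M/I on L5; bus (none); mem=40
  op24 P1: store L1 := 38 → I/M on L1; bus BusUpgr; mem=70
  op25 P0: load  L3 → S/S on L3; bus BusRd; mem=70

state = M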